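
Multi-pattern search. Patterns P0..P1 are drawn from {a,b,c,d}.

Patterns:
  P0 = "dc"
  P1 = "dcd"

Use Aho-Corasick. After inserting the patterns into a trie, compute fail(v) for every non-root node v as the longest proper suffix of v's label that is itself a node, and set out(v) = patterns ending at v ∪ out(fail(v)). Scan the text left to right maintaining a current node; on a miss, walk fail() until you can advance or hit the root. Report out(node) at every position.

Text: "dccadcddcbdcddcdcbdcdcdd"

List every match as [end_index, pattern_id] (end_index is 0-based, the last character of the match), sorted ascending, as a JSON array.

Build automaton:
Trie (insert patterns):
  n0 'ε': d→1
  n1 'd': c→2
  n2 'dc': d→3  [P0 ends]
  n3 'dcd': ·  [P1 ends]

BFS fail/out derivation:
  fail(1) 'd': from fail(0)=0 chase 'd': 0 ⇒ 0;  out=∅∪out(0)=∅
  fail(2) 'dc': from fail(1)=0 chase 'c': 0 ⇒ 0;  out={0}∪out(0)={0}
  fail(3) 'dcd': from fail(2)=0 chase 'd': 0 ⇒ 1;  out={1}∪out(1)={1}

Run:
pos 0 'd': at 1
pos 1 'c': at 2  → match P0@[0:1]
pos 2 'c': at 0 ·f
pos 3 'a': at 0
pos 4 'd': at 1
pos 5 'c': at 2  → match P0@[4:5]
pos 6 'd': at 3  → match P1@[4:6]
pos 7 'd': at 1 ·f
pos 8 'c': at 2  → match P0@[7:8]
pos 9 'b': at 0 ·f
pos 10 'd': at 1
pos 11 'c': at 2  → match P0@[10:11]
pos 12 'd': at 3  → match P1@[10:12]
pos 13 'd': at 1 ·f
pos 14 'c': at 2  → match P0@[13:14]
pos 15 'd': at 3  → match P1@[13:15]
pos 16 'c': at 2 ·f  → match P0@[15:16]
pos 17 'b': at 0 ·f
pos 18 'd': at 1
pos 19 'c': at 2  → match P0@[18:19]
pos 20 'd': at 3  → match P1@[18:20]
pos 21 'c': at 2 ·f  → match P0@[20:21]
pos 22 'd': at 3  → match P1@[20:22]
pos 23 'd': at 1 ·f

Matches: [[1,0],[5,0],[6,1],[8,0],[11,0],[12,1],[14,0],[15,1],[16,0],[19,0],[20,1],[21,0],[22,1]]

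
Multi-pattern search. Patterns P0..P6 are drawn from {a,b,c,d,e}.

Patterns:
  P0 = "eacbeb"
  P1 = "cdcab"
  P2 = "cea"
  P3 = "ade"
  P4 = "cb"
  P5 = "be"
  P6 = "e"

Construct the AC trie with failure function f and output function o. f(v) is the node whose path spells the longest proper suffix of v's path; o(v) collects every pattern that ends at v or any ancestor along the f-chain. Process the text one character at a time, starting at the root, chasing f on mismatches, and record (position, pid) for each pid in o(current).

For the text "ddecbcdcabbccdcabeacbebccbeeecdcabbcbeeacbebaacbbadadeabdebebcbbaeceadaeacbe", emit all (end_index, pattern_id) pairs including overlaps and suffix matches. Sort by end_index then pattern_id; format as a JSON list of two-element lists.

Build:
Trie nodes:
  0='ε' goto a→14 b→18 c→7 e→1
  1='e' goto a→2  ←P6
  2='ea' goto c→3
  3='eac' goto b→4
  4='eacb' goto e→5
  5='eacbe' goto b→6
  6='eacbeb' goto ·  ←P0
  7='c' goto b→17 d→8 e→12
  8='cd' goto c→9
  9='cdc' goto a→10
  10='cdca' goto b→11
  11='cdcab' goto ·  ←P1
  12='ce' goto a→13
  13='cea' goto ·  ←P2
  14='a' goto d→15
  15='ad' goto e→16
  16='ade' goto ·  ←P3
  17='cb' goto ·  ←P4
  18='b' goto e→19
  19='be' goto ·  ←P5

Failure links (BFS by depth):
  fail(1) 'e': from fail(0)=0 chase 'e': 0 ⇒ 0;  out={6}∪out(0)={6}
  fail(7) 'c': from fail(0)=0 chase 'c': 0 ⇒ 0;  out=∅∪out(0)=∅
  fail(14) 'a': from fail(0)=0 chase 'a': 0 ⇒ 0;  out=∅∪out(0)=∅
  fail(18) 'b': from fail(0)=0 chase 'b': 0 ⇒ 0;  out=∅∪out(0)=∅
  fail(2) 'ea': from fail(1)=0 chase 'a': 0 ⇒ 14;  out=∅∪out(14)=∅
  fail(8) 'cd': from fail(7)=0 chase 'd': 0 ⇒ 0;  out=∅∪out(0)=∅
  fail(12) 'ce': from fail(7)=0 chase 'e': 0 ⇒ 1;  out=∅∪out(1)={6}
  fail(15) 'ad': from fail(14)=0 chase 'd': 0 ⇒ 0;  out=∅∪out(0)=∅
  fail(17) 'cb': from fail(7)=0 chase 'b': 0 ⇒ 18;  out={4}∪out(18)={4}
  fail(19) 'be': from fail(18)=0 chase 'e': 0 ⇒ 1;  out={5}∪out(1)={5,6}
  fail(3) 'eac': from fail(2)=14 chase 'c': 14→0 ⇒ 7;  out=∅∪out(7)=∅
  fail(9) 'cdc': from fail(8)=0 chase 'c': 0 ⇒ 7;  out=∅∪out(7)=∅
  fail(13) 'cea': from fail(12)=1 chase 'a': 1 ⇒ 2;  out={2}∪out(2)={2}
  fail(16) 'ade': from fail(15)=0 chase 'e': 0 ⇒ 1;  out={3}∪out(1)={3,6}
  fail(4) 'eacb': from fail(3)=7 chase 'b': 7 ⇒ 17;  out=∅∪out(17)={4}
  fail(10) 'cdca': from fail(9)=7 chase 'a': 7→0 ⇒ 14;  out=∅∪out(14)=∅
  fail(5) 'eacbe': from fail(4)=17 chase 'e': 17→18 ⇒ 19;  out=∅∪out(19)={5,6}
  fail(11) 'cdcab': from fail(10)=14 chase 'b': 14→0 ⇒ 18;  out={1}∪out(18)={1}
  fail(6) 'eacbeb': from fail(5)=19 chase 'b': 19→1→0 ⇒ 18;  out={0}∪out(18)={0}

Run:
i=0 'd': node 0→0
i=1 'd': node 0→0
i=2 'e': node 0→1  emit P6@[2:2]
i=3 'c': node 1→7 (via fail)
i=4 'b': node 7→17  emit P4@[3:4]
i=5 'c': node 17→7 (via fail)
i=6 'd': node 7→8
i=7 'c': node 8→9
i=8 'a': node 9→10
i=9 'b': node 10→11  emit P1@[5:9]
i=10 'b': node 11→18 (via fail)
i=11 'c': node 18→7 (via fail)
i=12 'c': node 7→7 (via fail)
i=13 'd': node 7→8
i=14 'c': node 8→9
i=15 'a': node 9→10
i=16 'b': node 10→11  emit P1@[12:16]
i=17 'e': node 11→19 (via fail)  emit P5@[16:17],P6@[17:17]
i=18 'a': node 19→2 (via fail)
i=19 'c': node 2→3
i=20 'b': node 3→4  emit P4@[19:20]
i=21 'e': node 4→5  emit P5@[20:21],P6@[21:21]
i=22 'b': node 5→6  emit P0@[17:22]
i=23 'c': node 6→7 (via fail)
i=24 'c': node 7→7 (via fail)
i=25 'b': node 7→17  emit P4@[24:25]
i=26 'e': node 17→19 (via fail)  emit P5@[25:26],P6@[26:26]
i=27 'e': node 19→1 (via fail)  emit P6@[27:27]
i=28 'e': node 1→1 (via fail)  emit P6@[28:28]
i=29 'c': node 1→7 (via fail)
i=30 'd': node 7→8
i=31 'c': node 8→9
i=32 'a': node 9→10
i=33 'b': node 10→11  emit P1@[29:33]
i=34 'b': node 11→18 (via fail)
i=35 'c': node 18→7 (via fail)
i=36 'b': node 7→17  emit P4@[35:36]
i=37 'e': node 17→19 (via fail)  emit P5@[36:37],P6@[37:37]
i=38 'e': node 19→1 (via fail)  emit P6@[38:38]
i=39 'a': node 1→2
i=40 'c': node 2→3
i=41 'b': node 3→4  emit P4@[40:41]
i=42 'e': node 4→5  emit P5@[41:42],P6@[42:42]
i=43 'b': node 5→6  emit P0@[38:43]
i=44 'a': node 6→14 (via fail)
i=45 'a': node 14→14 (via fail)
i=46 'c': node 14→7 (via fail)
i=47 'b': node 7→17  emit P4@[46:47]
i=48 'b': node 17→18 (via fail)
i=49 'a': node 18→14 (via fail)
i=50 'd': node 14→15
i=51 'a': node 15→14 (via fail)
i=52 'd': node 14→15
i=53 'e': node 15→16  emit P3@[51:53],P6@[53:53]
i=54 'a': node 16→2 (via fail)
i=55 'b': node 2→18 (via fail)
i=56 'd': node 18→0 (via fail)
i=57 'e': node 0→1  emit P6@[57:57]
i=58 'b': node 1→18 (via fail)
i=59 'e': node 18→19  emit P5@[58:59],P6@[59:59]
i=60 'b': node 19→18 (via fail)
i=61 'c': node 18→7 (via fail)
i=62 'b': node 7→17  emit P4@[61:62]
i=63 'b': node 17→18 (via fail)
i=64 'a': node 18→14 (via fail)
i=65 'e': node 14→1 (via fail)  emit P6@[65:65]
i=66 'c': node 1→7 (via fail)
i=67 'e': node 7→12  emit P6@[67:67]
i=68 'a': node 12→13  emit P2@[66:68]
i=69 'd': node 13→15 (via fail)
i=70 'a': node 15→14 (via fail)
i=71 'e': node 14→1 (via fail)  emit P6@[71:71]
i=72 'a': node 1→2
i=73 'c': node 2→3
i=74 'b': node 3→4  emit P4@[73:74]
i=75 'e': node 4→5  emit P5@[74:75],P6@[75:75]

Matches: [[2,6],[4,4],[9,1],[16,1],[17,5],[17,6],[20,4],[21,5],[21,6],[22,0],[25,4],[26,5],[26,6],[27,6],[28,6],[33,1],[36,4],[37,5],[37,6],[38,6],[41,4],[42,5],[42,6],[43,0],[47,4],[53,3],[53,6],[57,6],[59,5],[59,6],[62,4],[65,6],[67,6],[68,2],[71,6],[74,4],[75,5],[75,6]]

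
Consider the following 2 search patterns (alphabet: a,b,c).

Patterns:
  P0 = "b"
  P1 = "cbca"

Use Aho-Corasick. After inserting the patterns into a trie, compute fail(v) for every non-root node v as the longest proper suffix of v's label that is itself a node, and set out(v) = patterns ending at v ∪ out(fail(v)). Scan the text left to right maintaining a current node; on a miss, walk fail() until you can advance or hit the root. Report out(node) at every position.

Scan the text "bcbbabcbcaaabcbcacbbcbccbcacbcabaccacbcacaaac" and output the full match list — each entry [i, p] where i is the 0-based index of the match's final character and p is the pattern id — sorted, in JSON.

Construct AC machine:
Trie (insert patterns):
  0='ε' goto b→1 c→2
  1='b' goto ·  ←P0
  2='c' goto b→3
  3='cb' goto c→4
  4='cbc' goto a→5
  5='cbca' goto ·  ←P1

Failure links (BFS by depth):
  fail(1) 'b': from fail(0)=0 chase 'b': 0 ⇒ 0;  out={0}∪out(0)={0}
  fail(2) 'c': from fail(0)=0 chase 'c': 0 ⇒ 0;  out=∅∪out(0)=∅
  fail(3) 'cb': from fail(2)=0 chase 'b': 0 ⇒ 1;  out=∅∪out(1)={0}
  fail(4) 'cbc': from fail(3)=1 chase 'c': 1→0 ⇒ 2;  out=∅∪out(2)=∅
  fail(5) 'cbca': from fail(4)=2 chase 'a': 2→0 ⇒ 0;  out={1}∪out(0)={1}

Run:
pos 0 'b': at 1  ** P0@[0:0]
pos 1 'c': at 2 (fail-walked)
pos 2 'b': at 3  ** P0@[2:2]
pos 3 'b': at 1 (fail-walked)  ** P0@[3:3]
pos 4 'a': at 0 (fail-walked)
pos 5 'b': at 1  ** P0@[5:5]
pos 6 'c': at 2 (fail-walked)
pos 7 'b': at 3  ** P0@[7:7]
pos 8 'c': at 4
pos 9 'a': at 5  ** P1@[6:9]
pos 10 'a': at 0 (fail-walked)
pos 11 'a': at 0
pos 12 'b': at 1  ** P0@[12:12]
pos 13 'c': at 2 (fail-walked)
pos 14 'b': at 3  ** P0@[14:14]
pos 15 'c': at 4
pos 16 'a': at 5  ** P1@[13:16]
pos 17 'c': at 2 (fail-walked)
pos 18 'b': at 3  ** P0@[18:18]
pos 19 'b': at 1 (fail-walked)  ** P0@[19:19]
pos 20 'c': at 2 (fail-walked)
pos 21 'b': at 3  ** P0@[21:21]
pos 22 'c': at 4
pos 23 'c': at 2 (fail-walked)
pos 24 'b': at 3  ** P0@[24:24]
pos 25 'c': at 4
pos 26 'a': at 5  ** P1@[23:26]
pos 27 'c': at 2 (fail-walked)
pos 28 'b': at 3  ** P0@[28:28]
pos 29 'c': at 4
pos 30 'a': at 5  ** P1@[27:30]
pos 31 'b': at 1 (fail-walked)  ** P0@[31:31]
pos 32 'a': at 0 (fail-walked)
pos 33 'c': at 2
pos 34 'c': at 2 (fail-walked)
pos 35 'a': at 0 (fail-walked)
pos 36 'c': at 2
pos 37 'b': at 3  ** P0@[37:37]
pos 38 'c': at 4
pos 39 'a': at 5  ** P1@[36:39]
pos 40 'c': at 2 (fail-walked)
pos 41 'a': at 0 (fail-walked)
pos 42 'a': at 0
pos 43 'a': at 0
pos 44 'c': at 2

Result: [[0,0],[2,0],[3,0],[5,0],[7,0],[9,1],[12,0],[14,0],[16,1],[18,0],[19,0],[21,0],[24,0],[26,1],[28,0],[30,1],[31,0],[37,0],[39,1]]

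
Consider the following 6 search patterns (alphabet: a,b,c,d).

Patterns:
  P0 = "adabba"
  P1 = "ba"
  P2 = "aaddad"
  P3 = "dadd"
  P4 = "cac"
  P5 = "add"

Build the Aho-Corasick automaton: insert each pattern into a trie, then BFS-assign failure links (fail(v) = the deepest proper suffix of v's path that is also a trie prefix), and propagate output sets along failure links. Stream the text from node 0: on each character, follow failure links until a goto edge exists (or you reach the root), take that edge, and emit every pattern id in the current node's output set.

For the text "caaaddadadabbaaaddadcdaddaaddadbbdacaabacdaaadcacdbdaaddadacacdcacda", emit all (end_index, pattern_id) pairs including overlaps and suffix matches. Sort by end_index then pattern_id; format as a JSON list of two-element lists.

Build:
Trie nodes:
  0='ε' goto a→1 b→7 c→18 d→14
  1='a' goto a→9 d→2
  2='ad' goto a→3 d→21
  3='ada' goto b→4
  4='adab' goto b→5
  5='adabb' goto a→6
  6='adabba' goto ·  [P0 ends]
  7='b' goto a→8
  8='ba' goto ·  [P1 ends]
  9='aa' goto d→10
  10='aad' goto d→11
  11='aadd' goto a→12
  12='aadda' goto d→13
  13='aaddad' goto ·  [P2 ends]
  14='d' goto a→15
  15='da' goto d→16
  16='dad' goto d→17
  17='dadd' goto ·  [P3 ends]
  18='c' goto a→19
  19='ca' goto c→20
  20='cac' goto ·  [P4 ends]
  21='add' goto ·  [P5 ends]

BFS fail/out derivation:
  fail(1) 'a': from fail(0)=0 chase 'a': 0 ⇒ 0;  out=∅∪out(0)=∅
  fail(7) 'b': from fail(0)=0 chase 'b': 0 ⇒ 0;  out=∅∪out(0)=∅
  fail(14) 'd': from fail(0)=0 chase 'd': 0 ⇒ 0;  out=∅∪out(0)=∅
  fail(18) 'c': from fail(0)=0 chase 'c': 0 ⇒ 0;  out=∅∪out(0)=∅
  fail(2) 'ad': from fail(1)=0 chase 'd': 0 ⇒ 14;  out=∅∪out(14)=∅
  fail(8) 'ba': from fail(7)=0 chase 'a': 0 ⇒ 1;  out={1}∪out(1)={1}
  fail(9) 'aa': from fail(1)=0 chase 'a': 0 ⇒ 1;  out=∅∪out(1)=∅
  fail(15) 'da': from fail(14)=0 chase 'a': 0 ⇒ 1;  out=∅∪out(1)=∅
  fail(19) 'ca': from fail(18)=0 chase 'a': 0 ⇒ 1;  out=∅∪out(1)=∅
  fail(3) 'ada': from fail(2)=14 chase 'a': 14 ⇒ 15;  out=∅∪out(15)=∅
  fail(10) 'aad': from fail(9)=1 chase 'd': 1 ⇒ 2;  out=∅∪out(2)=∅
  fail(16) 'dad': from fail(15)=1 chase 'd': 1 ⇒ 2;  out=∅∪out(2)=∅
  fail(20) 'cac': from fail(19)=1 chase 'c': 1→0 ⇒ 18;  out={4}∪out(18)={4}
  fail(21) 'add': from fail(2)=14 chase 'd': 14→0 ⇒ 14;  out={5}∪out(14)={5}
  fail(4) 'adab': from fail(3)=15 chase 'b': 15→1→0 ⇒ 7;  out=∅∪out(7)=∅
  fail(11) 'aadd': from fail(10)=2 chase 'd': 2 ⇒ 21;  out=∅∪out(21)={5}
  fail(17) 'dadd': from fail(16)=2 chase 'd': 2 ⇒ 21;  out={3}∪out(21)={3,5}
  fail(5) 'adabb': from fail(4)=7 chase 'b': 7→0 ⇒ 7;  out=∅∪out(7)=∅
  fail(12) 'aadda': from fail(11)=21 chase 'a': 21→14 ⇒ 15;  out=∅∪out(15)=∅
  fail(6) 'adabba': from fail(5)=7 chase 'a': 7 ⇒ 8;  out={0}∪out(8)={0,1}
  fail(13) 'aaddad': from fail(12)=15 chase 'd': 15 ⇒ 16;  out={2}∪out(16)={2}

Scan:
i=0 'c': node 0→18
i=1 'a': node 18→19
i=2 'a': node 19→9 (fail-walked)
i=3 'a': node 9→9 (fail-walked)
i=4 'd': node 9→10
i=5 'd': node 10→11  ** P5@[3:5]
i=6 'a': node 11→12
i=7 'd': node 12→13  ** P2@[2:7]
i=8 'a': node 13→3 (fail-walked)
i=9 'd': node 3→16 (fail-walked)
i=10 'a': node 16→3 (fail-walked)
i=11 'b': node 3→4
i=12 'b': node 4→5
i=13 'a': node 5→6  ** P0@[8:13],P1@[12:13]
i=14 'a': node 6→9 (fail-walked)
i=15 'a': node 9→9 (fail-walked)
i=16 'd': node 9→10
i=17 'd': node 10→11  ** P5@[15:17]
i=18 'a': node 11→12
i=19 'd': node 12→13  ** P2@[14:19]
i=20 'c': node 13→18 (fail-walked)
i=21 'd': node 18→14 (fail-walked)
i=22 'a': node 14→15
i=23 'd': node 15→16
i=24 'd': node 16→17  ** P3@[21:24],P5@[22:24]
i=25 'a': node 17→15 (fail-walked)
i=26 'a': node 15→9 (fail-walked)
i=27 'd': node 9→10
i=28 'd': node 10→11  ** P5@[26:28]
i=29 'a': node 11→12
i=30 'd': node 12→13  ** P2@[25:30]
i=31 'b': node 13→7 (fail-walked)
i=32 'b': node 7→7 (fail-walked)
i=33 'd': node 7→14 (fail-walked)
i=34 'a': node 14→15
i=35 'c': node 15→18 (fail-walked)
i=36 'a': node 18→19
i=37 'a': node 19→9 (fail-walked)
i=38 'b': node 9→7 (fail-walked)
i=39 'a': node 7→8  ** P1@[38:39]
i=40 'c': node 8→18 (fail-walked)
i=41 'd': node 18→14 (fail-walked)
i=42 'a': node 14→15
i=43 'a': node 15→9 (fail-walked)
i=44 'a': node 9→9 (fail-walked)
i=45 'd': node 9→10
i=46 'c': node 10→18 (fail-walked)
i=47 'a': node 18→19
i=48 'c': node 19→20  ** P4@[46:48]
i=49 'd': node 20→14 (fail-walked)
i=50 'b': node 14→7 (fail-walked)
i=51 'd': node 7→14 (fail-walked)
i=52 'a': node 14→15
i=53 'a': node 15→9 (fail-walked)
i=54 'd': node 9→10
i=55 'd': node 10→11  ** P5@[53:55]
i=56 'a': node 11→12
i=57 'd': node 12→13  ** P2@[52:57]
i=58 'a': node 13→3 (fail-walked)
i=59 'c': node 3→18 (fail-walked)
i=60 'a': node 18→19
i=61 'c': node 19→20  ** P4@[59:61]
i=62 'd': node 20→14 (fail-walked)
i=63 'c': node 14→18 (fail-walked)
i=64 'a': node 18→19
i=65 'c': node 19→20  ** P4@[63:65]
i=66 'd': node 20→14 (fail-walked)
i=67 'a': node 14→15

All matches (sorted): [[5,5],[7,2],[13,0],[13,1],[17,5],[19,2],[24,3],[24,5],[28,5],[30,2],[39,1],[48,4],[55,5],[57,2],[61,4],[65,4]]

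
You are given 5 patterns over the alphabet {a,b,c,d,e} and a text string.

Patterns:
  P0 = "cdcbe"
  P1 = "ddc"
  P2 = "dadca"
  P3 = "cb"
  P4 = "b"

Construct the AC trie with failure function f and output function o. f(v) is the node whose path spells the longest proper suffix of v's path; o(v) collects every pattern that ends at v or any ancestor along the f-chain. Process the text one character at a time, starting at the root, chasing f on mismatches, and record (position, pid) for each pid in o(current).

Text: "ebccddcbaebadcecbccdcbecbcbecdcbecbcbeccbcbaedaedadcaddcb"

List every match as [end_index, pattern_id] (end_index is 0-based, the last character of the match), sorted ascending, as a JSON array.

Construct AC machine:
Trie (insert patterns):
  n0 'ε': b→14 c→1 d→6
  n1 'c': b→13 d→2
  n2 'cd': c→3
  n3 'cdc': b→4
  n4 'cdcb': e→5
  n5 'cdcbe': ·  ←P0
  n6 'd': a→9 d→7
  n7 'dd': c→8
  n8 'ddc': ·  ←P1
  n9 'da': d→10
  n10 'dad': c→11
  n11 'dadc': a→12
  n12 'dadca': ·  ←P2
  n13 'cb': ·  ←P3
  n14 'b': ·  ←P4

Failure links (BFS by depth):
  n1('c'): parent n0 fail=0; on 'c' 0 → fail=0;  out ∅∪∅=∅
  n6('d'): parent n0 fail=0; on 'd' 0 → fail=0;  out ∅∪∅=∅
  n14('b'): parent n0 fail=0; on 'b' 0 → fail=0;  out {4}∪∅={4}
  n2('cd'): parent n1 fail=0; on 'd' 0 → fail=6;  out ∅∪∅=∅
  n7('dd'): parent n6 fail=0; on 'd' 0 → fail=6;  out ∅∪∅=∅
  n9('da'): parent n6 fail=0; on 'a' 0 → fail=0;  out ∅∪∅=∅
  n13('cb'): parent n1 fail=0; on 'b' 0 → fail=14;  out {3}∪{4}={3,4}
  n3('cdc'): parent n2 fail=6; on 'c' 6→0 → fail=1;  out ∅∪∅=∅
  n8('ddc'): parent n7 fail=6; on 'c' 6→0 → fail=1;  out {1}∪∅={1}
  n10('dad'): parent n9 fail=0; on 'd' 0 → fail=6;  out ∅∪∅=∅
  n4('cdcb'): parent n3 fail=1; on 'b' 1 → fail=13;  out ∅∪{3,4}={3,4}
  n11('dadc'): parent n10 fail=6; on 'c' 6→0 → fail=1;  out ∅∪∅=∅
  n5('cdcbe'): parent n4 fail=13; on 'e' 13→14→0 → fail=0;  out {0}∪∅={0}
  n12('dadca'): parent n11 fail=1; on 'a' 1→0 → fail=0;  out {2}∪∅={2}

Run:
pos 0 'e': at 0
pos 1 'b': at 14  emit P4@[1:1]
pos 2 'c': at 1 ·f
pos 3 'c': at 1 ·f
pos 4 'd': at 2
pos 5 'd': at 7 ·f
pos 6 'c': at 8  emit P1@[4:6]
pos 7 'b': at 13 ·f  emit P3@[6:7],P4@[7:7]
pos 8 'a': at 0 ·f
pos 9 'e': at 0
pos 10 'b': at 14  emit P4@[10:10]
pos 11 'a': at 0 ·f
pos 12 'd': at 6
pos 13 'c': at 1 ·f
pos 14 'e': at 0 ·f
pos 15 'c': at 1
pos 16 'b': at 13  emit P3@[15:16],P4@[16:16]
pos 17 'c': at 1 ·f
pos 18 'c': at 1 ·f
pos 19 'd': at 2
pos 20 'c': at 3
pos 21 'b': at 4  emit P3@[20:21],P4@[21:21]
pos 22 'e': at 5  emit P0@[18:22]
pos 23 'c': at 1 ·f
pos 24 'b': at 13  emit P3@[23:24],P4@[24:24]
pos 25 'c': at 1 ·f
pos 26 'b': at 13  emit P3@[25:26],P4@[26:26]
pos 27 'e': at 0 ·f
pos 28 'c': at 1
pos 29 'd': at 2
pos 30 'c': at 3
pos 31 'b': at 4  emit P3@[30:31],P4@[31:31]
pos 32 'e': at 5  emit P0@[28:32]
pos 33 'c': at 1 ·f
pos 34 'b': at 13  emit P3@[33:34],P4@[34:34]
pos 35 'c': at 1 ·f
pos 36 'b': at 13  emit P3@[35:36],P4@[36:36]
pos 37 'e': at 0 ·f
pos 38 'c': at 1
pos 39 'c': at 1 ·f
pos 40 'b': at 13  emit P3@[39:40],P4@[40:40]
pos 41 'c': at 1 ·f
pos 42 'b': at 13  emit P3@[41:42],P4@[42:42]
pos 43 'a': at 0 ·f
pos 44 'e': at 0
pos 45 'd': at 6
pos 46 'a': at 9
pos 47 'e': at 0 ·f
pos 48 'd': at 6
pos 49 'a': at 9
pos 50 'd': at 10
pos 51 'c': at 11
pos 52 'a': at 12  emit P2@[48:52]
pos 53 'd': at 6 ·f
pos 54 'd': at 7
pos 55 'c': at 8  emit P1@[53:55]
pos 56 'b': at 13 ·f  emit P3@[55:56],P4@[56:56]

All matches (sorted): [[1,4],[6,1],[7,3],[7,4],[10,4],[16,3],[16,4],[21,3],[21,4],[22,0],[24,3],[24,4],[26,3],[26,4],[31,3],[31,4],[32,0],[34,3],[34,4],[36,3],[36,4],[40,3],[40,4],[42,3],[42,4],[52,2],[55,1],[56,3],[56,4]]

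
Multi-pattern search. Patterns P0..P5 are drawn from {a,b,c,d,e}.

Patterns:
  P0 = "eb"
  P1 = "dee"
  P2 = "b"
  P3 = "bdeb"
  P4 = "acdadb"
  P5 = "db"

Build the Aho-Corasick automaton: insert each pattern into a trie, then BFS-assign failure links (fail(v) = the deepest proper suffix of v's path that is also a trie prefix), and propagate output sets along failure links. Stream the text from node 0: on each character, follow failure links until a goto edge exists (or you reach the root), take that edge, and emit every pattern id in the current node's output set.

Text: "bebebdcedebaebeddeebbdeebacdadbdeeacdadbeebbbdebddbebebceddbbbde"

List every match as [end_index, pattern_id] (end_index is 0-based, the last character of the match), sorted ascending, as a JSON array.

Build automaton:
Trie (insert patterns):
  0='ε' goto a→10 b→6 d→3 e→1
  1='e' goto b→2
  2='eb' goto ·  [P0 ends]
  3='d' goto b→16 e→4
  4='de' goto e→5
  5='dee' goto ·  [P1 ends]
  6='b' goto d→7  [P2 ends]
  7='bd' goto e→8
  8='bde' goto b→9
  9='bdeb' goto ·  [P3 ends]
  10='a' goto c→11
  11='ac' goto d→12
  12='acd' goto a→13
  13='acda' goto d→14
  14='acdad' goto b→15
  15='acdadb' goto ·  [P4 ends]
  16='db' goto ·  [P5 ends]

Failure links (BFS by depth):
  n1('e'): parent n0 fail=0; on 'e' 0 → fail=0;  out ∅∪∅=∅
  n3('d'): parent n0 fail=0; on 'd' 0 → fail=0;  out ∅∪∅=∅
  n6('b'): parent n0 fail=0; on 'b' 0 → fail=0;  out {2}∪∅={2}
  n10('a'): parent n0 fail=0; on 'a' 0 → fail=0;  out ∅∪∅=∅
  n2('eb'): parent n1 fail=0; on 'b' 0 → fail=6;  out {0}∪{2}={0,2}
  n4('de'): parent n3 fail=0; on 'e' 0 → fail=1;  out ∅∪∅=∅
  n7('bd'): parent n6 fail=0; on 'd' 0 → fail=3;  out ∅∪∅=∅
  n11('ac'): parent n10 fail=0; on 'c' 0 → fail=0;  out ∅∪∅=∅
  n16('db'): parent n3 fail=0; on 'b' 0 → fail=6;  out {5}∪{2}={2,5}
  n5('dee'): parent n4 fail=1; on 'e' 1→0 → fail=1;  out {1}∪∅={1}
  n8('bde'): parent n7 fail=3; on 'e' 3 → fail=4;  out ∅∪∅=∅
  n12('acd'): parent n11 fail=0; on 'd' 0 → fail=3;  out ∅∪∅=∅
  n9('bdeb'): parent n8 fail=4; on 'b' 4→1 → fail=2;  out {3}∪{0,2}={0,2,3}
  n13('acda'): parent n12 fail=3; on 'a' 3→0 → fail=10;  out ∅∪∅=∅
  n14('acdad'): parent n13 fail=10; on 'd' 10→0 → fail=3;  out ∅∪∅=∅
  n15('acdadb'): parent n14 fail=3; on 'b' 3 → fail=16;  out {4}∪{2,5}={2,4,5}

Scan:
pos 0 'b': at 6  emit P2@[0:0]
pos 1 'e': at 1 (fail-walked)
pos 2 'b': at 2  emit P0@[1:2],P2@[2:2]
pos 3 'e': at 1 (fail-walked)
pos 4 'b': at 2  emit P0@[3:4],P2@[4:4]
pos 5 'd': at 7 (fail-walked)
pos 6 'c': at 0 (fail-walked)
pos 7 'e': at 1
pos 8 'd': at 3 (fail-walked)
pos 9 'e': at 4
pos 10 'b': at 2 (fail-walked)  emit P0@[9:10],P2@[10:10]
pos 11 'a': at 10 (fail-walked)
pos 12 'e': at 1 (fail-walked)
pos 13 'b': at 2  emit P0@[12:13],P2@[13:13]
pos 14 'e': at 1 (fail-walked)
pos 15 'd': at 3 (fail-walked)
pos 16 'd': at 3 (fail-walked)
pos 17 'e': at 4
pos 18 'e': at 5  emit P1@[16:18]
pos 19 'b': at 2 (fail-walked)  emit P0@[18:19],P2@[19:19]
pos 20 'b': at 6 (fail-walked)  emit P2@[20:20]
pos 21 'd': at 7
pos 22 'e': at 8
pos 23 'e': at 5 (fail-walked)  emit P1@[21:23]
pos 24 'b': at 2 (fail-walked)  emit P0@[23:24],P2@[24:24]
pos 25 'a': at 10 (fail-walked)
pos 26 'c': at 11
pos 27 'd': at 12
pos 28 'a': at 13
pos 29 'd': at 14
pos 30 'b': at 15  emit P2@[30:30],P4@[25:30],P5@[29:30]
pos 31 'd': at 7 (fail-walked)
pos 32 'e': at 8
pos 33 'e': at 5 (fail-walked)  emit P1@[31:33]
pos 34 'a': at 10 (fail-walked)
pos 35 'c': at 11
pos 36 'd': at 12
pos 37 'a': at 13
pos 38 'd': at 14
pos 39 'b': at 15  emit P2@[39:39],P4@[34:39],P5@[38:39]
pos 40 'e': at 1 (fail-walked)
pos 41 'e': at 1 (fail-walked)
pos 42 'b': at 2  emit P0@[41:42],P2@[42:42]
pos 43 'b': at 6 (fail-walked)  emit P2@[43:43]
pos 44 'b': at 6 (fail-walked)  emit P2@[44:44]
pos 45 'd': at 7
pos 46 'e': at 8
pos 47 'b': at 9  emit P0@[46:47],P2@[47:47],P3@[44:47]
pos 48 'd': at 7 (fail-walked)
pos 49 'd': at 3 (fail-walked)
pos 50 'b': at 16  emit P2@[50:50],P5@[49:50]
pos 51 'e': at 1 (fail-walked)
pos 52 'b': at 2  emit P0@[51:52],P2@[52:52]
pos 53 'e': at 1 (fail-walked)
pos 54 'b': at 2  emit P0@[53:54],P2@[54:54]
pos 55 'c': at 0 (fail-walked)
pos 56 'e': at 1
pos 57 'd': at 3 (fail-walked)
pos 58 'd': at 3 (fail-walked)
pos 59 'b': at 16  emit P2@[59:59],P5@[58:59]
pos 60 'b': at 6 (fail-walked)  emit P2@[60:60]
pos 61 'b': at 6 (fail-walked)  emit P2@[61:61]
pos 62 'd': at 7
pos 63 'e': at 8

Result: [[0,2],[2,0],[2,2],[4,0],[4,2],[10,0],[10,2],[13,0],[13,2],[18,1],[19,0],[19,2],[20,2],[23,1],[24,0],[24,2],[30,2],[30,4],[30,5],[33,1],[39,2],[39,4],[39,5],[42,0],[42,2],[43,2],[44,2],[47,0],[47,2],[47,3],[50,2],[50,5],[52,0],[52,2],[54,0],[54,2],[59,2],[59,5],[60,2],[61,2]]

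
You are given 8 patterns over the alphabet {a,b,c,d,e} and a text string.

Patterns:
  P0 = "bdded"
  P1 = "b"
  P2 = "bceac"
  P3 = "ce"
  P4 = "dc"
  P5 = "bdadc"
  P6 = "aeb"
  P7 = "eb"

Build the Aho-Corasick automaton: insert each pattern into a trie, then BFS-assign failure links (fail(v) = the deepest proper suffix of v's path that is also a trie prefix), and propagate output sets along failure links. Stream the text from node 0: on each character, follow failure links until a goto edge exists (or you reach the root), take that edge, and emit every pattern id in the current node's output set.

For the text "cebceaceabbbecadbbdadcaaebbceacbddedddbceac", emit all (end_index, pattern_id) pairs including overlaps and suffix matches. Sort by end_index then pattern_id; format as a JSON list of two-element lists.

Build automaton:
Trie (insert patterns):
  0='ε' goto a→17 b→1 c→10 d→12 e→20
  1='b' goto c→6 d→2  ←P1
  2='bd' goto a→14 d→3
  3='bdd' goto e→4
  4='bdde' goto d→5
  5='bdded' goto ·  ←P0
  6='bc' goto e→7
  7='bce' goto a→8
  8='bcea' goto c→9
  9='bceac' goto ·  ←P2
  10='c' goto e→11
  11='ce' goto ·  ←P3
  12='d' goto c→13
  13='dc' goto ·  ←P4
  14='bda' goto d→15
  15='bdad' goto c→16
  16='bdadc' goto ·  ←P5
  17='a' goto e→18
  18='ae' goto b→19
  19='aeb' goto ·  ←P6
  20='e' goto b→21
  21='eb' goto ·  ←P7

Failure links (BFS by depth):
  n1('b'): parent n0 fail=0; on 'b' 0 → fail=0;  out {1}∪∅={1}
  n10('c'): parent n0 fail=0; on 'c' 0 → fail=0;  out ∅∪∅=∅
  n12('d'): parent n0 fail=0; on 'd' 0 → fail=0;  out ∅∪∅=∅
  n17('a'): parent n0 fail=0; on 'a' 0 → fail=0;  out ∅∪∅=∅
  n20('e'): parent n0 fail=0; on 'e' 0 → fail=0;  out ∅∪∅=∅
  n2('bd'): parent n1 fail=0; on 'd' 0 → fail=12;  out ∅∪∅=∅
  n6('bc'): parent n1 fail=0; on 'c' 0 → fail=10;  out ∅∪∅=∅
  n11('ce'): parent n10 fail=0; on 'e' 0 → fail=20;  out {3}∪∅={3}
  n13('dc'): parent n12 fail=0; on 'c' 0 → fail=10;  out {4}∪∅={4}
  n18('ae'): parent n17 fail=0; on 'e' 0 → fail=20;  out ∅∪∅=∅
  n21('eb'): parent n20 fail=0; on 'b' 0 → fail=1;  out {7}∪{1}={1,7}
  n3('bdd'): parent n2 fail=12; on 'd' 12→0 → fail=12;  out ∅∪∅=∅
  n7('bce'): parent n6 fail=10; on 'e' 10 → fail=11;  out ∅∪{3}={3}
  n14('bda'): parent n2 fail=12; on 'a' 12→0 → fail=17;  out ∅∪∅=∅
  n19('aeb'): parent n18 fail=20; on 'b' 20 → fail=21;  out {6}∪{1,7}={1,6,7}
  n4('bdde'): parent n3 fail=12; on 'e' 12→0 → fail=20;  out ∅∪∅=∅
  n8('bcea'): parent n7 fail=11; on 'a' 11→20→0 → fail=17;  out ∅∪∅=∅
  n15('bdad'): parent n14 fail=17; on 'd' 17→0 → fail=12;  out ∅∪∅=∅
  n5('bdded'): parent n4 fail=20; on 'd' 20→0 → fail=12;  out {0}∪∅={0}
  n9('bceac'): parent n8 fail=17; on 'c' 17→0 → fail=10;  out {2}∪∅={2}
  n16('bdadc'): parent n15 fail=12; on 'c' 12 → fail=13;  out {5}∪{4}={4,5}

Run:
pos 0 'c': at 10
pos 1 'e': at 11  ** P3@[0:1]
pos 2 'b': at 21 (fail-walked)  ** P1@[2:2],P7@[1:2]
pos 3 'c': at 6 (fail-walked)
pos 4 'e': at 7  ** P3@[3:4]
pos 5 'a': at 8
pos 6 'c': at 9  ** P2@[2:6]
pos 7 'e': at 11 (fail-walked)  ** P3@[6:7]
pos 8 'a': at 17 (fail-walked)
pos 9 'b': at 1 (fail-walked)  ** P1@[9:9]
pos 10 'b': at 1 (fail-walked)  ** P1@[10:10]
pos 11 'b': at 1 (fail-walked)  ** P1@[11:11]
pos 12 'e': at 20 (fail-walked)
pos 13 'c': at 10 (fail-walked)
pos 14 'a': at 17 (fail-walked)
pos 15 'd': at 12 (fail-walked)
pos 16 'b': at 1 (fail-walked)  ** P1@[16:16]
pos 17 'b': at 1 (fail-walked)  ** P1@[17:17]
pos 18 'd': at 2
pos 19 'a': at 14
pos 20 'd': at 15
pos 21 'c': at 16  ** P4@[20:21],P5@[17:21]
pos 22 'a': at 17 (fail-walked)
pos 23 'a': at 17 (fail-walked)
pos 24 'e': at 18
pos 25 'b': at 19  ** P1@[25:25],P6@[23:25],P7@[24:25]
pos 26 'b': at 1 (fail-walked)  ** P1@[26:26]
pos 27 'c': at 6
pos 28 'e': at 7  ** P3@[27:28]
pos 29 'a': at 8
pos 30 'c': at 9  ** P2@[26:30]
pos 31 'b': at 1 (fail-walked)  ** P1@[31:31]
pos 32 'd': at 2
pos 33 'd': at 3
pos 34 'e': at 4
pos 35 'd': at 5  ** P0@[31:35]
pos 36 'd': at 12 (fail-walked)
pos 37 'd': at 12 (fail-walked)
pos 38 'b': at 1 (fail-walked)  ** P1@[38:38]
pos 39 'c': at 6
pos 40 'e': at 7  ** P3@[39:40]
pos 41 'a': at 8
pos 42 'c': at 9  ** P2@[38:42]

Matches: [[1,3],[2,1],[2,7],[4,3],[6,2],[7,3],[9,1],[10,1],[11,1],[16,1],[17,1],[21,4],[21,5],[25,1],[25,6],[25,7],[26,1],[28,3],[30,2],[31,1],[35,0],[38,1],[40,3],[42,2]]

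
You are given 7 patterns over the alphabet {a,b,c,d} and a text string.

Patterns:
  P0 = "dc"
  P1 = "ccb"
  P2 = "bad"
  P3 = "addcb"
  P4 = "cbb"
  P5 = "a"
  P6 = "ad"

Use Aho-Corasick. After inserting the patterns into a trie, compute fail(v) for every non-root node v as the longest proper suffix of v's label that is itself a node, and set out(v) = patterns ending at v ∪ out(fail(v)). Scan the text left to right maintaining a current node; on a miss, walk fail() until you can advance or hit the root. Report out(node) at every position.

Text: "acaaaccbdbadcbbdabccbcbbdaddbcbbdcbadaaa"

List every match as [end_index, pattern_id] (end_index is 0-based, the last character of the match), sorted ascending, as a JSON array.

Build:
Trie (insert patterns):
  n0 'ε': a→9 b→6 c→3 d→1
  n1 'd': c→2
  n2 'dc': ·  ←P0
  n3 'c': b→14 c→4
  n4 'cc': b→5
  n5 'ccb': ·  ←P1
  n6 'b': a→7
  n7 'ba': d→8
  n8 'bad': ·  ←P2
  n9 'a': d→10  ←P5
  n10 'ad': d→11  ←P6
  n11 'add': c→12
  n12 'addc': b→13
  n13 'addcb': ·  ←P3
  n14 'cb': b→15
  n15 'cbb': ·  ←P4

BFS fail/out derivation:
  fail(1) 'd': from fail(0)=0 chase 'd': 0 ⇒ 0;  out=∅∪out(0)=∅
  fail(3) 'c': from fail(0)=0 chase 'c': 0 ⇒ 0;  out=∅∪out(0)=∅
  fail(6) 'b': from fail(0)=0 chase 'b': 0 ⇒ 0;  out=∅∪out(0)=∅
  fail(9) 'a': from fail(0)=0 chase 'a': 0 ⇒ 0;  out={5}∪out(0)={5}
  fail(2) 'dc': from fail(1)=0 chase 'c': 0 ⇒ 3;  out={0}∪out(3)={0}
  fail(4) 'cc': from fail(3)=0 chase 'c': 0 ⇒ 3;  out=∅∪out(3)=∅
  fail(7) 'ba': from fail(6)=0 chase 'a': 0 ⇒ 9;  out=∅∪out(9)={5}
  fail(10) 'ad': from fail(9)=0 chase 'd': 0 ⇒ 1;  out={6}∪out(1)={6}
  fail(14) 'cb': from fail(3)=0 chase 'b': 0 ⇒ 6;  out=∅∪out(6)=∅
  fail(5) 'ccb': from fail(4)=3 chase 'b': 3 ⇒ 14;  out={1}∪out(14)={1}
  fail(8) 'bad': from fail(7)=9 chase 'd': 9 ⇒ 10;  out={2}∪out(10)={2,6}
  fail(11) 'add': from fail(10)=1 chase 'd': 1→0 ⇒ 1;  out=∅∪out(1)=∅
  fail(15) 'cbb': from fail(14)=6 chase 'b': 6→0 ⇒ 6;  out={4}∪out(6)={4}
  fail(12) 'addc': from fail(11)=1 chase 'c': 1 ⇒ 2;  out=∅∪out(2)={0}
  fail(13) 'addcb': from fail(12)=2 chase 'b': 2→3 ⇒ 14;  out={3}∪out(14)={3}

Scan:
pos 0 'a': at 9  ** P5@[0:0]
pos 1 'c': at 3 ·f
pos 2 'a': at 9 ·f  ** P5@[2:2]
pos 3 'a': at 9 ·f  ** P5@[3:3]
pos 4 'a': at 9 ·f  ** P5@[4:4]
pos 5 'c': at 3 ·f
pos 6 'c': at 4
pos 7 'b': at 5  ** P1@[5:7]
pos 8 'd': at 1 ·f
pos 9 'b': at 6 ·f
pos 10 'a': at 7  ** P5@[10:10]
pos 11 'd': at 8  ** P2@[9:11],P6@[10:11]
pos 12 'c': at 2 ·f  ** P0@[11:12]
pos 13 'b': at 14 ·f
pos 14 'b': at 15  ** P4@[12:14]
pos 15 'd': at 1 ·f
pos 16 'a': at 9 ·f  ** P5@[16:16]
pos 17 'b': at 6 ·f
pos 18 'c': at 3 ·f
pos 19 'c': at 4
pos 20 'b': at 5  ** P1@[18:20]
pos 21 'c': at 3 ·f
pos 22 'b': at 14
pos 23 'b': at 15  ** P4@[21:23]
pos 24 'd': at 1 ·f
pos 25 'a': at 9 ·f  ** P5@[25:25]
pos 26 'd': at 10  ** P6@[25:26]
pos 27 'd': at 11
pos 28 'b': at 6 ·f
pos 29 'c': at 3 ·f
pos 30 'b': at 14
pos 31 'b': at 15  ** P4@[29:31]
pos 32 'd': at 1 ·f
pos 33 'c': at 2  ** P0@[32:33]
pos 34 'b': at 14 ·f
pos 35 'a': at 7 ·f  ** P5@[35:35]
pos 36 'd': at 8  ** P2@[34:36],P6@[35:36]
pos 37 'a': at 9 ·f  ** P5@[37:37]
pos 38 'a': at 9 ·f  ** P5@[38:38]
pos 39 'a': at 9 ·f  ** P5@[39:39]

Result: [[0,5],[2,5],[3,5],[4,5],[7,1],[10,5],[11,2],[11,6],[12,0],[14,4],[16,5],[20,1],[23,4],[25,5],[26,6],[31,4],[33,0],[35,5],[36,2],[36,6],[37,5],[38,5],[39,5]]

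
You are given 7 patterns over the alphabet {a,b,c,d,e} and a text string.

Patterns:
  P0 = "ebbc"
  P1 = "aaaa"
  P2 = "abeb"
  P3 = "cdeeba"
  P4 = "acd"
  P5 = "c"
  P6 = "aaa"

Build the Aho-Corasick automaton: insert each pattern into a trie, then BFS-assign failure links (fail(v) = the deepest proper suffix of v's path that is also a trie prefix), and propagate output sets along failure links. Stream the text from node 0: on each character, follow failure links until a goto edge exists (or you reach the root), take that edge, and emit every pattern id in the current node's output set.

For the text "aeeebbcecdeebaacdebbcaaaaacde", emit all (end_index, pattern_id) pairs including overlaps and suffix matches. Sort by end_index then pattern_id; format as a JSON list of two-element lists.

Construct AC machine:
Trie nodes:
  n0 'ε': a→5 c→12 e→1
  n1 'e': b→2
  n2 'eb': b→3
  n3 'ebb': c→4
  n4 'ebbc': ·  ←P0
  n5 'a': a→6 b→9 c→18
  n6 'aa': a→7
  n7 'aaa': a→8  ←P6
  n8 'aaaa': ·  ←P1
  n9 'ab': e→10
  n10 'abe': b→11
  n11 'abeb': ·  ←P2
  n12 'c': d→13  ←P5
  n13 'cd': e→14
  n14 'cde': e→15
  n15 'cdee': b→16
  n16 'cdeeb': a→17
  n17 'cdeeba': ·  ←P3
  n18 'ac': d→19
  n19 'acd': ·  ←P4

BFS fail/out derivation:
  n1('e'): parent n0 fail=0; on 'e' 0 → fail=0;  out ∅∪∅=∅
  n5('a'): parent n0 fail=0; on 'a' 0 → fail=0;  out ∅∪∅=∅
  n12('c'): parent n0 fail=0; on 'c' 0 → fail=0;  out {5}∪∅={5}
  n2('eb'): parent n1 fail=0; on 'b' 0 → fail=0;  out ∅∪∅=∅
  n6('aa'): parent n5 fail=0; on 'a' 0 → fail=5;  out ∅∪∅=∅
  n9('ab'): parent n5 fail=0; on 'b' 0 → fail=0;  out ∅∪∅=∅
  n13('cd'): parent n12 fail=0; on 'd' 0 → fail=0;  out ∅∪∅=∅
  n18('ac'): parent n5 fail=0; on 'c' 0 → fail=12;  out ∅∪{5}={5}
  n3('ebb'): parent n2 fail=0; on 'b' 0 → fail=0;  out ∅∪∅=∅
  n7('aaa'): parent n6 fail=5; on 'a' 5 → fail=6;  out {6}∪∅={6}
  n10('abe'): parent n9 fail=0; on 'e' 0 → fail=1;  out ∅∪∅=∅
  n14('cde'): parent n13 fail=0; on 'e' 0 → fail=1;  out ∅∪∅=∅
  n19('acd'): parent n18 fail=12; on 'd' 12 → fail=13;  out {4}∪∅={4}
  n4('ebbc'): parent n3 fail=0; on 'c' 0 → fail=12;  out {0}∪{5}={0,5}
  n8('aaaa'): parent n7 fail=6; on 'a' 6 → fail=7;  out {1}∪{6}={1,6}
  n11('abeb'): parent n10 fail=1; on 'b' 1 → fail=2;  out {2}∪∅={2}
  n15('cdee'): parent n14 fail=1; on 'e' 1→0 → fail=1;  out ∅∪∅=∅
  n16('cdeeb'): parent n15 fail=1; on 'b' 1 → fail=2;  out ∅∪∅=∅
  n17('cdeeba'): parent n16 fail=2; on 'a' 2→0 → fail=5;  out {3}∪∅={3}

Text stream:
pos 0 'a': at 5
pos 1 'e': at 1 (via fail)
pos 2 'e': at 1 (via fail)
pos 3 'e': at 1 (via fail)
pos 4 'b': at 2
pos 5 'b': at 3
pos 6 'c': at 4  emit P0@[3:6],P5@[6:6]
pos 7 'e': at 1 (via fail)
pos 8 'c': at 12 (via fail)  emit P5@[8:8]
pos 9 'd': at 13
pos 10 'e': at 14
pos 11 'e': at 15
pos 12 'b': at 16
pos 13 'a': at 17  emit P3@[8:13]
pos 14 'a': at 6 (via fail)
pos 15 'c': at 18 (via fail)  emit P5@[15:15]
pos 16 'd': at 19  emit P4@[14:16]
pos 17 'e': at 14 (via fail)
pos 18 'b': at 2 (via fail)
pos 19 'b': at 3
pos 20 'c': at 4  emit P0@[17:20],P5@[20:20]
pos 21 'a': at 5 (via fail)
pos 22 'a': at 6
pos 23 'a': at 7  emit P6@[21:23]
pos 24 'a': at 8  emit P1@[21:24],P6@[22:24]
pos 25 'a': at 8 (via fail)  emit P1@[22:25],P6@[23:25]
pos 26 'c': at 18 (via fail)  emit P5@[26:26]
pos 27 'd': at 19  emit P4@[25:27]
pos 28 'e': at 14 (via fail)

All matches (sorted): [[6,0],[6,5],[8,5],[13,3],[15,5],[16,4],[20,0],[20,5],[23,6],[24,1],[24,6],[25,1],[25,6],[26,5],[27,4]]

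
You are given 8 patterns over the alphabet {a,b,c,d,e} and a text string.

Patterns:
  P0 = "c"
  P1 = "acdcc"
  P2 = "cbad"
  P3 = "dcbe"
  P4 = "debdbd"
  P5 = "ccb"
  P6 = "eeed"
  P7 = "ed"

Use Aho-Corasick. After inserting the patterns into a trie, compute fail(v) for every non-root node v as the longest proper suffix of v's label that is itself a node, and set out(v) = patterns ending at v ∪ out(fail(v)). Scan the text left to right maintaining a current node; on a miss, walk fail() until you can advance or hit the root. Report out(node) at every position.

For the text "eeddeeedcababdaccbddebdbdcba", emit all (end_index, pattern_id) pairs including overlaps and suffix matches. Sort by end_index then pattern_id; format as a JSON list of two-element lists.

Construct AC machine:
Trie (insert patterns):
  n0 'ε': a→2 c→1 d→10 e→21
  n1 'c': b→7 c→19  ←P0
  n2 'a': c→3
  n3 'ac': d→4
  n4 'acd': c→5
  n5 'acdc': c→6
  n6 'acdcc': ·  ←P1
  n7 'cb': a→8
  n8 'cba': d→9
  n9 'cbad': ·  ←P2
  n10 'd': c→11 e→14
  n11 'dc': b→12
  n12 'dcb': e→13
  n13 'dcbe': ·  ←P3
  n14 'de': b→15
  n15 'deb': d→16
  n16 'debd': b→17
  n17 'debdb': d→18
  n18 'debdbd': ·  ←P4
  n19 'cc': b→20
  n20 'ccb': ·  ←P5
  n21 'e': d→25 e→22
  n22 'ee': e→23
  n23 'eee': d→24
  n24 'eeed': ·  ←P6
  n25 'ed': ·  ←P7

Failure links (BFS by depth):
  fail(1) 'c': from fail(0)=0 chase 'c': 0 ⇒ 0;  out={0}∪out(0)={0}
  fail(2) 'a': from fail(0)=0 chase 'a': 0 ⇒ 0;  out=∅∪out(0)=∅
  fail(10) 'd': from fail(0)=0 chase 'd': 0 ⇒ 0;  out=∅∪out(0)=∅
  fail(21) 'e': from fail(0)=0 chase 'e': 0 ⇒ 0;  out=∅∪out(0)=∅
  fail(3) 'ac': from fail(2)=0 chase 'c': 0 ⇒ 1;  out=∅∪out(1)={0}
  fail(7) 'cb': from fail(1)=0 chase 'b': 0 ⇒ 0;  out=∅∪out(0)=∅
  fail(11) 'dc': from fail(10)=0 chase 'c': 0 ⇒ 1;  out=∅∪out(1)={0}
  fail(14) 'de': from fail(10)=0 chase 'e': 0 ⇒ 21;  out=∅∪out(21)=∅
  fail(19) 'cc': from fail(1)=0 chase 'c': 0 ⇒ 1;  out=∅∪out(1)={0}
  fail(22) 'ee': from fail(21)=0 chase 'e': 0 ⇒ 21;  out=∅∪out(21)=∅
  fail(25) 'ed': from fail(21)=0 chase 'd': 0 ⇒ 10;  out={7}∪out(10)={7}
  fail(4) 'acd': from fail(3)=1 chase 'd': 1→0 ⇒ 10;  out=∅∪out(10)=∅
  fail(8) 'cba': from fail(7)=0 chase 'a': 0 ⇒ 2;  out=∅∪out(2)=∅
  fail(12) 'dcb': from fail(11)=1 chase 'b': 1 ⇒ 7;  out=∅∪out(7)=∅
  fail(15) 'deb': from fail(14)=21 chase 'b': 21→0 ⇒ 0;  out=∅∪out(0)=∅
  fail(20) 'ccb': from fail(19)=1 chase 'b': 1 ⇒ 7;  out={5}∪out(7)={5}
  fail(23) 'eee': from fail(22)=21 chase 'e': 21 ⇒ 22;  out=∅∪out(22)=∅
  fail(5) 'acdc': from fail(4)=10 chase 'c': 10 ⇒ 11;  out=∅∪out(11)={0}
  fail(9) 'cbad': from fail(8)=2 chase 'd': 2→0 ⇒ 10;  out={2}∪out(10)={2}
  fail(13) 'dcbe': from fail(12)=7 chase 'e': 7→0 ⇒ 21;  out={3}∪out(21)={3}
  fail(16) 'debd': from fail(15)=0 chase 'd': 0 ⇒ 10;  out=∅∪out(10)=∅
  fail(24) 'eeed': from fail(23)=22 chase 'd': 22→21 ⇒ 25;  out={6}∪out(25)={6,7}
  fail(6) 'acdcc': from fail(5)=11 chase 'c': 11→1 ⇒ 19;  out={1}∪out(19)={0,1}
  fail(17) 'debdb': from fail(16)=10 chase 'b': 10→0 ⇒ 0;  out=∅∪out(0)=∅
  fail(18) 'debdbd': from fail(17)=0 chase 'd': 0 ⇒ 10;  out={4}∪out(10)={4}

Run:
pos 0 'e': at 21
pos 1 'e': at 22
pos 2 'd': at 25 ·f  ** P7@[1:2]
pos 3 'd': at 10 ·f
pos 4 'e': at 14
pos 5 'e': at 22 ·f
pos 6 'e': at 23
pos 7 'd': at 24  ** P6@[4:7],P7@[6:7]
pos 8 'c': at 11 ·f  ** P0@[8:8]
pos 9 'a': at 2 ·f
pos 10 'b': at 0 ·f
pos 11 'a': at 2
pos 12 'b': at 0 ·f
pos 13 'd': at 10
pos 14 'a': at 2 ·f
pos 15 'c': at 3  ** P0@[15:15]
pos 16 'c': at 19 ·f  ** P0@[16:16]
pos 17 'b': at 20  ** P5@[15:17]
pos 18 'd': at 10 ·f
pos 19 'd': at 10 ·f
pos 20 'e': at 14
pos 21 'b': at 15
pos 22 'd': at 16
pos 23 'b': at 17
pos 24 'd': at 18  ** P4@[19:24]
pos 25 'c': at 11 ·f  ** P0@[25:25]
pos 26 'b': at 12
pos 27 'a': at 8 ·f

Matches: [[2,7],[7,6],[7,7],[8,0],[15,0],[16,0],[17,5],[24,4],[25,0]]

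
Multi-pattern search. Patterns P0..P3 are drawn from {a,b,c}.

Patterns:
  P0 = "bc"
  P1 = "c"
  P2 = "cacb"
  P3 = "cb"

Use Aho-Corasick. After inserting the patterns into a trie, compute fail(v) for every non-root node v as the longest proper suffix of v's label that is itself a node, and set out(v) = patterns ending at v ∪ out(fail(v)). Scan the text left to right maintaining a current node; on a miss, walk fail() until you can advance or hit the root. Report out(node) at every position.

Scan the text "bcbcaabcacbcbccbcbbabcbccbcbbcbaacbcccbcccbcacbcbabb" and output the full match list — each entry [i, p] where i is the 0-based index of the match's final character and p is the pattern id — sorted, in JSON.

Construct AC machine:
Trie nodes:
  n0 'ε': b→1 c→3
  n1 'b': c→2
  n2 'bc': ·  [P0 ends]
  n3 'c': a→4 b→7  [P1 ends]
  n4 'ca': c→5
  n5 'cac': b→6
  n6 'cacb': ·  [P2 ends]
  n7 'cb': ·  [P3 ends]

BFS fail/out derivation:
  fail(1) 'b': from fail(0)=0 chase 'b': 0 ⇒ 0;  out=∅∪out(0)=∅
  fail(3) 'c': from fail(0)=0 chase 'c': 0 ⇒ 0;  out={1}∪out(0)={1}
  fail(2) 'bc': from fail(1)=0 chase 'c': 0 ⇒ 3;  out={0}∪out(3)={0,1}
  fail(4) 'ca': from fail(3)=0 chase 'a': 0 ⇒ 0;  out=∅∪out(0)=∅
  fail(7) 'cb': from fail(3)=0 chase 'b': 0 ⇒ 1;  out={3}∪out(1)={3}
  fail(5) 'cac': from fail(4)=0 chase 'c': 0 ⇒ 3;  out=∅∪out(3)={1}
  fail(6) 'cacb': from fail(5)=3 chase 'b': 3 ⇒ 7;  out={2}∪out(7)={2,3}

Run:
i=0 'b': node 0→1
i=1 'c': node 1→2  → match P0@[0:1],P1@[1:1]
i=2 'b': node 2→7 (via fail)  → match P3@[1:2]
i=3 'c': node 7→2 (via fail)  → match P0@[2:3],P1@[3:3]
i=4 'a': node 2→4 (via fail)
i=5 'a': node 4→0 (via fail)
i=6 'b': node 0→1
i=7 'c': node 1→2  → match P0@[6:7],P1@[7:7]
i=8 'a': node 2→4 (via fail)
i=9 'c': node 4→5  → match P1@[9:9]
i=10 'b': node 5→6  → match P2@[7:10],P3@[9:10]
i=11 'c': node 6→2 (via fail)  → match P0@[10:11],P1@[11:11]
i=12 'b': node 2→7 (via fail)  → match P3@[11:12]
i=13 'c': node 7→2 (via fail)  → match P0@[12:13],P1@[13:13]
i=14 'c': node 2→3 (via fail)  → match P1@[14:14]
i=15 'b': node 3→7  → match P3@[14:15]
i=16 'c': node 7→2 (via fail)  → match P0@[15:16],P1@[16:16]
i=17 'b': node 2→7 (via fail)  → match P3@[16:17]
i=18 'b': node 7→1 (via fail)
i=19 'a': node 1→0 (via fail)
i=20 'b': node 0→1
i=21 'c': node 1→2  → match P0@[20:21],P1@[21:21]
i=22 'b': node 2→7 (via fail)  → match P3@[21:22]
i=23 'c': node 7→2 (via fail)  → match P0@[22:23],P1@[23:23]
i=24 'c': node 2→3 (via fail)  → match P1@[24:24]
i=25 'b': node 3→7  → match P3@[24:25]
i=26 'c': node 7→2 (via fail)  → match P0@[25:26],P1@[26:26]
i=27 'b': node 2→7 (via fail)  → match P3@[26:27]
i=28 'b': node 7→1 (via fail)
i=29 'c': node 1→2  → match P0@[28:29],P1@[29:29]
i=30 'b': node 2→7 (via fail)  → match P3@[29:30]
i=31 'a': node 7→0 (via fail)
i=32 'a': node 0→0
i=33 'c': node 0→3  → match P1@[33:33]
i=34 'b': node 3→7  → match P3@[33:34]
i=35 'c': node 7→2 (via fail)  → match P0@[34:35],P1@[35:35]
i=36 'c': node 2→3 (via fail)  → match P1@[36:36]
i=37 'c': node 3→3 (via fail)  → match P1@[37:37]
i=38 'b': node 3→7  → match P3@[37:38]
i=39 'c': node 7→2 (via fail)  → match P0@[38:39],P1@[39:39]
i=40 'c': node 2→3 (via fail)  → match P1@[40:40]
i=41 'c': node 3→3 (via fail)  → match P1@[41:41]
i=42 'b': node 3→7  → match P3@[41:42]
i=43 'c': node 7→2 (via fail)  → match P0@[42:43],P1@[43:43]
i=44 'a': node 2→4 (via fail)
i=45 'c': node 4→5  → match P1@[45:45]
i=46 'b': node 5→6  → match P2@[43:46],P3@[45:46]
i=47 'c': node 6→2 (via fail)  → match P0@[46:47],P1@[47:47]
i=48 'b': node 2→7 (via fail)  → match P3@[47:48]
i=49 'a': node 7→0 (via fail)
i=50 'b': node 0→1
i=51 'b': node 1→1 (via fail)

Result: [[1,0],[1,1],[2,3],[3,0],[3,1],[7,0],[7,1],[9,1],[10,2],[10,3],[11,0],[11,1],[12,3],[13,0],[13,1],[14,1],[15,3],[16,0],[16,1],[17,3],[21,0],[21,1],[22,3],[23,0],[23,1],[24,1],[25,3],[26,0],[26,1],[27,3],[29,0],[29,1],[30,3],[33,1],[34,3],[35,0],[35,1],[36,1],[37,1],[38,3],[39,0],[39,1],[40,1],[41,1],[42,3],[43,0],[43,1],[45,1],[46,2],[46,3],[47,0],[47,1],[48,3]]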